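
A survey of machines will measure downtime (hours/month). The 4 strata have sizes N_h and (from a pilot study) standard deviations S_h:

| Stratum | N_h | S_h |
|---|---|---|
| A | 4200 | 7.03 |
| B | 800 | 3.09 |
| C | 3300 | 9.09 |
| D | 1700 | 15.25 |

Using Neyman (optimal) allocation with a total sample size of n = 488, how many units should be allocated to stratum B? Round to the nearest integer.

Neyman allocation: n_h = n · N_h S_h / Σ N_i S_i, with n = 488.
  stratum A: N_h·S_h = 4200·7.03 = 29526.00
  stratum B: N_h·S_h = 800·3.09 = 2472.00
  stratum C: N_h·S_h = 3300·9.09 = 29997.00
  stratum D: N_h·S_h = 1700·15.25 = 25925.00
Σ N_h S_h = 87920.00
n for stratum B = 488·2472.00/87920.00 = 13.721 → 14

14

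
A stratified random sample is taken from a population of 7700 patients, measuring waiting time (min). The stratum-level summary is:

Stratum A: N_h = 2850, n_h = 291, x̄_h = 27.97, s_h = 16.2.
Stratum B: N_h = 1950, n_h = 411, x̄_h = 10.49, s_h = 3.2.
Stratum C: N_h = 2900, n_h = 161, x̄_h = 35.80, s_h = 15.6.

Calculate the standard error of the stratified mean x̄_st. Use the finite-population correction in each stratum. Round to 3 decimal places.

V̂(x̄_st) = Σ W_h² (1 − n_h/N_h) s_h²/n_h, with W_h = N_h/N and N = 7700:
  stratum A: (2850/7700)²·(1 − 291/2850)·16.2²/291 = 0.110936
  stratum B: (1950/7700)²·(1 − 411/1950)·3.2²/411 = 0.0012611
  stratum C: (2900/7700)²·(1 − 161/2900)·15.6²/161 = 0.202503
V̂(x̄_st) = 0.3147
SE(x̄_st) = √0.3147 = 0.560981

SE(x̄_st) ≈ 0.561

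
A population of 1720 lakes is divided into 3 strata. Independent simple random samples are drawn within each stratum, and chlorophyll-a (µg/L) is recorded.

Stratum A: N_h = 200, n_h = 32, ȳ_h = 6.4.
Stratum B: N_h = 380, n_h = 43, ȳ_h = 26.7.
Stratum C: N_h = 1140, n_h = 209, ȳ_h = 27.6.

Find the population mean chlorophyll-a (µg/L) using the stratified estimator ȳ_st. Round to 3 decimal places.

N = Σ N_h = 1720. Stratum weights W_h = N_h/N.
ȳ_st = (200·6.4 + 380·26.7 + 1140·27.6) / 1720 = 24.93605

ȳ_st ≈ 24.936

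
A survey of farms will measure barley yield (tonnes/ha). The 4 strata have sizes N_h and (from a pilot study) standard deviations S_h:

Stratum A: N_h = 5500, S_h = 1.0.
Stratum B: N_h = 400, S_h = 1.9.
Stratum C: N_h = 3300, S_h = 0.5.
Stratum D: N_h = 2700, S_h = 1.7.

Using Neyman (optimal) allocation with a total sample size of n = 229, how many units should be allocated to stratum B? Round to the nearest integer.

Neyman allocation: n_h = n · N_h S_h / Σ N_i S_i, with n = 229.
  stratum A: N_h·S_h = 5500·1.0 = 5500.00
  stratum B: N_h·S_h = 400·1.9 = 760.00
  stratum C: N_h·S_h = 3300·0.5 = 1650.00
  stratum D: N_h·S_h = 2700·1.7 = 4590.00
Σ N_h S_h = 12500.00
n for stratum B = 229·760.00/12500.00 = 13.923 → 14

14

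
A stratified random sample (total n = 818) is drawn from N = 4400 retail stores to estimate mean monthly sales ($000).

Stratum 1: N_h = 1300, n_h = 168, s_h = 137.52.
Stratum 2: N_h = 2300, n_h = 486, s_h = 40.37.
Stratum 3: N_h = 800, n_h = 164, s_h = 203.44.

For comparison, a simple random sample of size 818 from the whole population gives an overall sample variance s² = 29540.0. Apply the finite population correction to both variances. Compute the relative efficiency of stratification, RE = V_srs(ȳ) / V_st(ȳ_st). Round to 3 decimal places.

V̂(ȳ_st) = Σ W_h² (1 − n_h/N_h) s_h²/n_h, with W_h = N_h/N and N = 4400:
  stratum 1: (1300/4400)²·(1 − 168/1300)·137.52²/168 = 8.55671
  stratum 2: (2300/4400)²·(1 − 486/2300)·40.37²/486 = 0.722672
  stratum 3: (800/4400)²·(1 − 164/800)·203.44²/164 = 6.6324
V_st = 15.9118
V_srs = (1 − 818/4400)·29540.0/818 = 29.3988
Relative efficiency = V_srs / V_st = 29.3988/15.9118 = 1.8476

RE ≈ 1.848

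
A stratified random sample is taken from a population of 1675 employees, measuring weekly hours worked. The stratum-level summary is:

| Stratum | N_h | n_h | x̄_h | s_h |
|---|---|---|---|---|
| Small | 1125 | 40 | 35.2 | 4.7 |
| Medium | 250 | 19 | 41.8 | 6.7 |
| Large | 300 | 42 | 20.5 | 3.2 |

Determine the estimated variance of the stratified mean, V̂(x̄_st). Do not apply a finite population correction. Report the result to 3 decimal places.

V̂(x̄_st) ≈ 0.310

V̂(x̄_st) = Σ W_h² s_h²/n_h, with W_h = N_h/N and N = 1675:
  stratum Small: (1125/1675)²·4.7²/40 = 0.249121
  stratum Medium: (250/1675)²·6.7²/19 = 0.0526316
  stratum Large: (300/1675)²·3.2²/42 = 0.00782102
V̂(x̄_st) = 0.309574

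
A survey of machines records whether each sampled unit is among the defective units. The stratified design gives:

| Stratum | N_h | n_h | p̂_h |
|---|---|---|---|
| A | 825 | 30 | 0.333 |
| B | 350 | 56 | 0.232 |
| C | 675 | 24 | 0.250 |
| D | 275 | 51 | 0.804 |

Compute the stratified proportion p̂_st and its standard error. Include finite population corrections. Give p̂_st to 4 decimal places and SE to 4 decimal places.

N = 2125; stratum weights W_h = N_h/N.
p̂_st = Σ W_h p̂_h = (825·0.333 + 350·0.232 + 675·0.250 + 275·0.804)/2125 = 0.35095
V̂(p̂_st) = Σ W_h² (1 − n_h/N_h) p̂_h(1−p̂_h)/(n_h−1):
  stratum A: (825/2125)²·(1 − 30/825)·0.333·0.667/29 = 0.00111244
  stratum B: (350/2125)²·(1 − 56/350)·0.232·0.768/55 = 7.38217e-05
  stratum C: (675/2125)²·(1 − 24/675)·0.250·0.750/23 = 0.000793305
  stratum D: (275/2125)²·(1 − 51/275)·0.804·0.196/50 = 4.29937e-05
V̂(p̂_st) = 0.00202256; SE = √V̂ = 0.0449729

p̂_st ≈ 0.3510, SE ≈ 0.0450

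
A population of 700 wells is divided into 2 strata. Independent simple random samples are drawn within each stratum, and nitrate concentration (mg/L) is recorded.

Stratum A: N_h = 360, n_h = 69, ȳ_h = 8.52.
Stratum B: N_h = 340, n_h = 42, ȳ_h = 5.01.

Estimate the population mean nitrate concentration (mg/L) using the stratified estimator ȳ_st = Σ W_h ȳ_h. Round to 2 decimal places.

N = Σ N_h = 700. Stratum weights W_h = N_h/N.
ȳ_st = (360·8.52 + 340·5.01) / 700 = 6.8151

ȳ_st ≈ 6.82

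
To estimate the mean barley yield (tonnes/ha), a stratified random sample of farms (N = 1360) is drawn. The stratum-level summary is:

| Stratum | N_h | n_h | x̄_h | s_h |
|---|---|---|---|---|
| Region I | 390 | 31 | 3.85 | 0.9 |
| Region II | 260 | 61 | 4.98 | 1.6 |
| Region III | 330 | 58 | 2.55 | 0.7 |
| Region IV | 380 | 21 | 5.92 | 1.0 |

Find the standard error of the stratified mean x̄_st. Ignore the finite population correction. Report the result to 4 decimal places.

V̂(x̄_st) = Σ W_h² s_h²/n_h, with W_h = N_h/N and N = 1360:
  stratum Region I: (390/1360)²·0.9²/31 = 0.00214869
  stratum Region II: (260/1360)²·1.6²/61 = 0.00153384
  stratum Region III: (330/1360)²·0.7²/58 = 0.000497414
  stratum Region IV: (380/1360)²·1.0²/21 = 0.00371766
V̂(x̄_st) = 0.00789761
SE(x̄_st) = √0.00789761 = 0.0888685

SE(x̄_st) ≈ 0.0889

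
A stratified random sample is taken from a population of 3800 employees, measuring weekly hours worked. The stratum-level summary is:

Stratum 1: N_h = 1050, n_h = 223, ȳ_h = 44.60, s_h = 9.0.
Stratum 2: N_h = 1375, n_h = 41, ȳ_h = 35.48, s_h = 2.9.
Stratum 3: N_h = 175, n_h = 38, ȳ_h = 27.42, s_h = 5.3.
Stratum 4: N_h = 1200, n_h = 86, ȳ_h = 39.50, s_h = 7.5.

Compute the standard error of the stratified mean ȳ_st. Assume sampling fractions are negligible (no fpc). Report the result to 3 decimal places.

V̂(ȳ_st) = Σ W_h² s_h²/n_h, with W_h = N_h/N and N = 3800:
  stratum 1: (1050/3800)²·9.0²/223 = 0.0277327
  stratum 2: (1375/3800)²·2.9²/41 = 0.0268566
  stratum 3: (175/3800)²·5.3²/38 = 0.00156775
  stratum 4: (1200/3800)²·7.5²/86 = 0.0652258
V̂(ȳ_st) = 0.121383
SE(ȳ_st) = √0.121383 = 0.3484

SE(ȳ_st) ≈ 0.348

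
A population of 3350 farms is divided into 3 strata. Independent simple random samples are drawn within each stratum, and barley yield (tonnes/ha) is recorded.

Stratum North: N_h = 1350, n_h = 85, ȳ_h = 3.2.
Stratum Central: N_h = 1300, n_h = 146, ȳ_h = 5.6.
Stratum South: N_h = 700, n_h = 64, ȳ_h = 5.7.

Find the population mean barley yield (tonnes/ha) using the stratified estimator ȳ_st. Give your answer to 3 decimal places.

N = Σ N_h = 3350. Stratum weights W_h = N_h/N.
ȳ_st = (1350·3.2 + 1300·5.6 + 700·5.7) / 3350 = 4.65373

ȳ_st ≈ 4.654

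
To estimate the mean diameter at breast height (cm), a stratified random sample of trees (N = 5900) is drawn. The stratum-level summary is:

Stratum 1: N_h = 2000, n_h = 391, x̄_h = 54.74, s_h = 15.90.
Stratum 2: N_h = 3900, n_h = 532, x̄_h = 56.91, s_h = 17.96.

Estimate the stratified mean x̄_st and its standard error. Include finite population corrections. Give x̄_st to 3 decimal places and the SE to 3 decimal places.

x̄_st ≈ 56.174, SE ≈ 0.537

x̄_st = Σ W_h x̄_h = (2000·54.74 + 3900·56.91)/5900 = 56.17441
V̂(x̄_st) = Σ W_h² (1 − n_h/N_h) s_h²/n_h, with W_h = N_h/N and N = 5900:
  stratum 1: (2000/5900)²·(1 − 391/2000)·15.90²/391 = 0.0597722
  stratum 2: (3900/5900)²·(1 − 532/3900)·17.96²/532 = 0.228788
V̂(x̄_st) = 0.28856
SE(x̄_st) = √0.28856 = 0.537178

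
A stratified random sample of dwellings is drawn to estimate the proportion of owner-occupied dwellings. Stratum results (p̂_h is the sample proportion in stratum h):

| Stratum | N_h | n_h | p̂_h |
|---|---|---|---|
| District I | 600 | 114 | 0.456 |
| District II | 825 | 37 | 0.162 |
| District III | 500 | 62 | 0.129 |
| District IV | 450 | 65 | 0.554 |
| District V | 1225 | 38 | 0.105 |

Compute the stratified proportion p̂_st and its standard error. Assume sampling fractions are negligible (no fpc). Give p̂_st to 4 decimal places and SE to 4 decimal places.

p̂_st ≈ 0.2360, SE ≈ 0.0255

N = 3600; stratum weights W_h = N_h/N.
p̂_st = Σ W_h p̂_h = (600·0.456 + 825·0.162 + 500·0.129 + 450·0.554 + 1225·0.105)/3600 = 0.23602
V̂(p̂_st) = Σ W_h² p̂_h(1−p̂_h)/(n_h−1):
  stratum District I: (600/3600)²·0.456·0.544/113 = 6.09794e-05
  stratum District II: (825/3600)²·0.162·0.838/36 = 0.000198043
  stratum District III: (500/3600)²·0.129·0.871/61 = 3.55315e-05
  stratum District IV: (450/3600)²·0.554·0.446/64 = 6.03232e-05
  stratum District V: (1225/3600)²·0.105·0.895/37 = 0.000294088
V̂(p̂_st) = 0.000648965; SE = √V̂ = 0.0254748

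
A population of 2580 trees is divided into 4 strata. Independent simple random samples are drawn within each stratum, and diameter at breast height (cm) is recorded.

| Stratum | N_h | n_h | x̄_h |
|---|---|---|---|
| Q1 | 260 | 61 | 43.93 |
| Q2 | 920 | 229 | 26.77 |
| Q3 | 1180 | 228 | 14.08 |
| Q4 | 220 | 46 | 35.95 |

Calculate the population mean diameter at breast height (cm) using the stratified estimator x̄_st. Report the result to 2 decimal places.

N = Σ N_h = 2580. Stratum weights W_h = N_h/N.
x̄_st = (260·43.93 + 920·26.77 + 1180·14.08 + 220·35.95) / 2580 = 23.4781

x̄_st ≈ 23.48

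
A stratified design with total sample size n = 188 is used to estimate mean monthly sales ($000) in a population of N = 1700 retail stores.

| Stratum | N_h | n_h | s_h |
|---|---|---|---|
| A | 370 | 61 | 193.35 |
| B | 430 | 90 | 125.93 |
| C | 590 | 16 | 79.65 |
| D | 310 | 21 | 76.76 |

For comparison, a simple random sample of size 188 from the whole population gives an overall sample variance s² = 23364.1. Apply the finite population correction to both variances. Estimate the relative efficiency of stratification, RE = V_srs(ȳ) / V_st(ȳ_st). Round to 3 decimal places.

V̂(ȳ_st) = Σ W_h² (1 − n_h/N_h) s_h²/n_h, with W_h = N_h/N and N = 1700:
  stratum A: (370/1700)²·(1 − 61/370)·193.35²/61 = 24.2449
  stratum B: (430/1700)²·(1 − 90/430)·125.93²/90 = 8.91385
  stratum C: (590/1700)²·(1 − 16/590)·79.65²/16 = 46.4641
  stratum D: (310/1700)²·(1 − 21/310)·76.76²/21 = 8.69786
V_st = 88.3207
V_srs = (1 − 188/1700)·23364.1/188 = 110.534
Relative efficiency = V_srs / V_st = 110.534/88.3207 = 1.2515

RE ≈ 1.252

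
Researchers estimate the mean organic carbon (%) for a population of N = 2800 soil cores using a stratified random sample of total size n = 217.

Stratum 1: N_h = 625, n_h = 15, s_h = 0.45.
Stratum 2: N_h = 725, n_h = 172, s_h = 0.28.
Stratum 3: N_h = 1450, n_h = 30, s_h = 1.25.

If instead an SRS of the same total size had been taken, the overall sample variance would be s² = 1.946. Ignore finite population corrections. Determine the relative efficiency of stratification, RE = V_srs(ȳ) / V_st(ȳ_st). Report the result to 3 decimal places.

RE ≈ 0.611

V̂(ȳ_st) = Σ W_h² s_h²/n_h, with W_h = N_h/N and N = 2800:
  stratum 1: (625/2800)²·0.45²/15 = 0.000672632
  stratum 2: (725/2800)²·0.28²/172 = 3.05596e-05
  stratum 3: (1450/2800)²·1.25²/30 = 0.0139675
V_st = 0.0146707
V_srs = s²/n = 1.946/217 = 0.00896774
Relative efficiency = V_srs / V_st = 0.00896774/0.0146707 = 0.6113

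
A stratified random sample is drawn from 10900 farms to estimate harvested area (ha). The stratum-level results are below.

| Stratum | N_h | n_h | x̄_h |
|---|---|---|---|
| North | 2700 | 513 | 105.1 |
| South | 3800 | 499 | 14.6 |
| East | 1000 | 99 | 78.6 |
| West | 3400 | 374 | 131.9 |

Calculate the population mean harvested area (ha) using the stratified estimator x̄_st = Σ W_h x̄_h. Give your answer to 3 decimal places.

N = Σ N_h = 10900. Stratum weights W_h = N_h/N.
x̄_st = (2700·105.1 + 3800·14.6 + 1000·78.6 + 3400·131.9) / 10900 = 79.47798

x̄_st ≈ 79.478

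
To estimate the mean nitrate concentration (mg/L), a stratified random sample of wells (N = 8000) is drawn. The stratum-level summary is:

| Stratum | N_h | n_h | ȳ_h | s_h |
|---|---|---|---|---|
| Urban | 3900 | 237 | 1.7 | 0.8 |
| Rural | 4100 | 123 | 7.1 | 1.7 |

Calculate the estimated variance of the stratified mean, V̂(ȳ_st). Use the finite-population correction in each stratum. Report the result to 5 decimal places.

V̂(ȳ_st) ≈ 0.00659

V̂(ȳ_st) = Σ W_h² (1 − n_h/N_h) s_h²/n_h, with W_h = N_h/N and N = 8000:
  stratum Urban: (3900/8000)²·(1 − 237/3900)·0.8²/237 = 0.000602772
  stratum Rural: (4100/8000)²·(1 − 123/4100)·1.7²/123 = 0.00598621
V̂(ȳ_st) = 0.00658899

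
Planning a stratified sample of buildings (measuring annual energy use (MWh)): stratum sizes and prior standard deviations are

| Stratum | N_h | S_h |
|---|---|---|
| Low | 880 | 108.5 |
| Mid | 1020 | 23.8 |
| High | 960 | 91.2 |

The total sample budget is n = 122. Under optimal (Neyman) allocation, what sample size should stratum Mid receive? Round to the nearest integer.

14

Neyman allocation: n_h = n · N_h S_h / Σ N_i S_i, with n = 122.
  stratum Low: N_h·S_h = 880·108.5 = 95480.00
  stratum Mid: N_h·S_h = 1020·23.8 = 24276.00
  stratum High: N_h·S_h = 960·91.2 = 87552.00
Σ N_h S_h = 207308.00
n for stratum Mid = 122·24276.00/207308.00 = 14.286 → 14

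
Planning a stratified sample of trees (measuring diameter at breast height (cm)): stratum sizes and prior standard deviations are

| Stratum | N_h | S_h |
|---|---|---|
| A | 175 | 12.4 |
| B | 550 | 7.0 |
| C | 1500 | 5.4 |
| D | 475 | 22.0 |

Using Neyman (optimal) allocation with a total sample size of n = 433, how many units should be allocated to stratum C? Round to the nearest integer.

Neyman allocation: n_h = n · N_h S_h / Σ N_i S_i, with n = 433.
  stratum A: N_h·S_h = 175·12.4 = 2170.00
  stratum B: N_h·S_h = 550·7.0 = 3850.00
  stratum C: N_h·S_h = 1500·5.4 = 8100.00
  stratum D: N_h·S_h = 475·22.0 = 10450.00
Σ N_h S_h = 24570.00
n for stratum C = 433·8100.00/24570.00 = 142.747 → 143

143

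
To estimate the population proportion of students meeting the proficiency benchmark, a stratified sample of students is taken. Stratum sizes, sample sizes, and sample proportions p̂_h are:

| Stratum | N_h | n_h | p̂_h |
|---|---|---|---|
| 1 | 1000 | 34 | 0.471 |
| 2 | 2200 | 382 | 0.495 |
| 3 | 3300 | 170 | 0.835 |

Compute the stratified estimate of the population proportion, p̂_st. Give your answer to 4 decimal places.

N = 6500; stratum weights W_h = N_h/N.
p̂_st = Σ W_h p̂_h = (1000·0.471 + 2200·0.495 + 3300·0.835)/6500 = 0.66392

p̂_st ≈ 0.6639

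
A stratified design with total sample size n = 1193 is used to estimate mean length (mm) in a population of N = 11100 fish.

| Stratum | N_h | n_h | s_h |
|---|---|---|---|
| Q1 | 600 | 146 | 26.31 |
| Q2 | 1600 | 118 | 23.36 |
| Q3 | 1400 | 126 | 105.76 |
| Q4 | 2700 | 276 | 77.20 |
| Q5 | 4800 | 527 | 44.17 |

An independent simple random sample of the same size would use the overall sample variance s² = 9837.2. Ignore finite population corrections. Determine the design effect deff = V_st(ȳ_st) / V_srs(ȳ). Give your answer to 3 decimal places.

V̂(ȳ_st) = Σ W_h² s_h²/n_h, with W_h = N_h/N and N = 11100:
  stratum Q1: (600/11100)²·26.31²/146 = 0.013853
  stratum Q2: (1600/11100)²·23.36²/118 = 0.0960855
  stratum Q3: (1400/11100)²·105.76²/126 = 1.41216
  stratum Q4: (2700/11100)²·77.20²/276 = 1.27764
  stratum Q5: (4800/11100)²·44.17²/527 = 0.692278
V_st = 3.49201
V_srs = s²/n = 9837.2/1193 = 8.24577
deff = V_st / V_srs = 3.49201/8.24577 = 0.4235

deff ≈ 0.423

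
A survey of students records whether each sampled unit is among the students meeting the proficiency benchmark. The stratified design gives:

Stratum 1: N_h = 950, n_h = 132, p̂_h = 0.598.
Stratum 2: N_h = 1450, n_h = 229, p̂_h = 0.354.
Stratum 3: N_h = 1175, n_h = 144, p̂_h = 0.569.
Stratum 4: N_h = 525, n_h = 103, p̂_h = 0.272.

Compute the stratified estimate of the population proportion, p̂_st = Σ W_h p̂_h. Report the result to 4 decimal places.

p̂_st ≈ 0.4617

N = 4100; stratum weights W_h = N_h/N.
p̂_st = Σ W_h p̂_h = (950·0.598 + 1450·0.354 + 1175·0.569 + 525·0.272)/4100 = 0.46165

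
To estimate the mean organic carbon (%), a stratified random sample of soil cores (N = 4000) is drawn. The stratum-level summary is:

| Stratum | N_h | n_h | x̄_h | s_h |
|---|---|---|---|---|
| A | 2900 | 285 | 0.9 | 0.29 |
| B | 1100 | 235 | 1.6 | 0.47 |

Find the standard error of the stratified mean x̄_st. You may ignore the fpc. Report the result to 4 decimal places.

SE(x̄_st) ≈ 0.0150

V̂(x̄_st) = Σ W_h² s_h²/n_h, with W_h = N_h/N and N = 4000:
  stratum A: (2900/4000)²·0.29²/285 = 0.000155105
  stratum B: (1100/4000)²·0.47²/235 = 7.10875e-05
V̂(x̄_st) = 0.000226193
SE(x̄_st) = √0.000226193 = 0.0150397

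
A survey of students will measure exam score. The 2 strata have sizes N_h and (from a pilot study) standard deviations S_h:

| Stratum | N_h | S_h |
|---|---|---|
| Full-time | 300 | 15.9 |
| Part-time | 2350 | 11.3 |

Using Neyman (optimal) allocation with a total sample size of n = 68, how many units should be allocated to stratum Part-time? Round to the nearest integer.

Neyman allocation: n_h = n · N_h S_h / Σ N_i S_i, with n = 68.
  stratum Full-time: N_h·S_h = 300·15.9 = 4770.00
  stratum Part-time: N_h·S_h = 2350·11.3 = 26555.00
Σ N_h S_h = 31325.00
n for stratum Part-time = 68·26555.00/31325.00 = 57.645 → 58

58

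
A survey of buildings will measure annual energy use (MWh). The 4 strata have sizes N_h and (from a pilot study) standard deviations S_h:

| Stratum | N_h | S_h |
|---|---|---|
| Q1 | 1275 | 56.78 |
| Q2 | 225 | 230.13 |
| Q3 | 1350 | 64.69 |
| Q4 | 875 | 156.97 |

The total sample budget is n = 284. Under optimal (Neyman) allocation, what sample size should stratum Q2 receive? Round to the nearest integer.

42

Neyman allocation: n_h = n · N_h S_h / Σ N_i S_i, with n = 284.
  stratum Q1: N_h·S_h = 1275·56.78 = 72394.50
  stratum Q2: N_h·S_h = 225·230.13 = 51779.25
  stratum Q3: N_h·S_h = 1350·64.69 = 87331.50
  stratum Q4: N_h·S_h = 875·156.97 = 137348.75
Σ N_h S_h = 348854.00
n for stratum Q2 = 284·51779.25/348854.00 = 42.153 → 42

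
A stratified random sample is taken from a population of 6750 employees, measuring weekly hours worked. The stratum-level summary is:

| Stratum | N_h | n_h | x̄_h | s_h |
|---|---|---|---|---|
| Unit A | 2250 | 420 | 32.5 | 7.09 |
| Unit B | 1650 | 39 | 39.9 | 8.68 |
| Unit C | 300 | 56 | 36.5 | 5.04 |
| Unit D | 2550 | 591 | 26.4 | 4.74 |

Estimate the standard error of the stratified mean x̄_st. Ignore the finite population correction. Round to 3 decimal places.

V̂(x̄_st) = Σ W_h² s_h²/n_h, with W_h = N_h/N and N = 6750:
  stratum Unit A: (2250/6750)²·7.09²/420 = 0.0132984
  stratum Unit B: (1650/6750)²·8.68²/39 = 0.115434
  stratum Unit C: (300/6750)²·5.04²/56 = 0.000896
  stratum Unit D: (2550/6750)²·4.74²/591 = 0.00542553
V̂(x̄_st) = 0.135054
SE(x̄_st) = √0.135054 = 0.367497

SE(x̄_st) ≈ 0.367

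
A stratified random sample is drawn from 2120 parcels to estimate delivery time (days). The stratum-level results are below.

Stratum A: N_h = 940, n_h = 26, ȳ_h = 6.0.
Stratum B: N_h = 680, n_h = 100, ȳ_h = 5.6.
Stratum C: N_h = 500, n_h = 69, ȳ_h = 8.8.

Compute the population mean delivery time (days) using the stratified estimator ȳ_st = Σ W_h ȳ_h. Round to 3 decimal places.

N = Σ N_h = 2120. Stratum weights W_h = N_h/N.
ȳ_st = (940·6.0 + 680·5.6 + 500·8.8) / 2120 = 6.53208

ȳ_st ≈ 6.532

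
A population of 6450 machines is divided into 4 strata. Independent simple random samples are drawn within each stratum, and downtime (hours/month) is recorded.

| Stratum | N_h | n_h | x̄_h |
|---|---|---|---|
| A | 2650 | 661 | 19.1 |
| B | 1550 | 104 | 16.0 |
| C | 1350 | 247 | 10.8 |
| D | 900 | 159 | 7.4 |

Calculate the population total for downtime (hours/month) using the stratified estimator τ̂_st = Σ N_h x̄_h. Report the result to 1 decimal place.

τ̂_st ≈ 96655.0

τ̂_st = Σ N_h x̄_h = 2650·19.1 + 1550·16.0 + 1350·10.8 + 900·7.4 = 96655.0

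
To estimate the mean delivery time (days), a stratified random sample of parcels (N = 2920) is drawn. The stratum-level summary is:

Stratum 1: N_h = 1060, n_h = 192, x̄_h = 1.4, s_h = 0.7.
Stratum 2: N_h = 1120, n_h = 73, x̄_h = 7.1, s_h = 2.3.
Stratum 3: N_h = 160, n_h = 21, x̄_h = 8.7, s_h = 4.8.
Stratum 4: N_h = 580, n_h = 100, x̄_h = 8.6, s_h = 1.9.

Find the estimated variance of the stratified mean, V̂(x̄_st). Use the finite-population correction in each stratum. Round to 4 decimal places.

V̂(x̄_st) = Σ W_h² (1 − n_h/N_h) s_h²/n_h, with W_h = N_h/N and N = 2920:
  stratum 1: (1060/2920)²·(1 − 192/1060)·0.7²/192 = 0.000275394
  stratum 2: (1120/2920)²·(1 − 73/1120)·2.3²/73 = 0.00996625
  stratum 3: (160/2920)²·(1 − 21/160)·4.8²/21 = 0.00286175
  stratum 4: (580/2920)²·(1 − 100/580)·1.9²/100 = 0.00117872
V̂(x̄_st) = 0.0142821

V̂(x̄_st) ≈ 0.0143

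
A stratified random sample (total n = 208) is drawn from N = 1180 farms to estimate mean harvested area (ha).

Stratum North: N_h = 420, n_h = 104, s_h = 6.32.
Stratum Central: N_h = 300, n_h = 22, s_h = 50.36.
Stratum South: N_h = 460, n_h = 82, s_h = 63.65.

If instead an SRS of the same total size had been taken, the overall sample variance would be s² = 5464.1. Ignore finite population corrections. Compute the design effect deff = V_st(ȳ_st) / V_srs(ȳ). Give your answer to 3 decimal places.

V̂(ȳ_st) = Σ W_h² s_h²/n_h, with W_h = N_h/N and N = 1180:
  stratum North: (420/1180)²·6.32²/104 = 0.0486559
  stratum Central: (300/1180)²·50.36²/22 = 7.45122
  stratum South: (460/1180)²·63.65²/82 = 7.50818
V_st = 15.0081
V_srs = s²/n = 5464.1/208 = 26.2697
deff = V_st / V_srs = 15.0081/26.2697 = 0.5713

deff ≈ 0.571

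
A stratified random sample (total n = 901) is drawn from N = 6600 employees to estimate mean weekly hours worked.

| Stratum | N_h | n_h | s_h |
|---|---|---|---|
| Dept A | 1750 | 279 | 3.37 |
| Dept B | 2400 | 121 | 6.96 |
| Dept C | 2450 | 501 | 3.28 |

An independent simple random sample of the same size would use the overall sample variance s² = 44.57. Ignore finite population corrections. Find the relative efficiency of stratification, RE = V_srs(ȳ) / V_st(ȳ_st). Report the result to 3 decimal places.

V̂(ȳ_st) = Σ W_h² s_h²/n_h, with W_h = N_h/N and N = 6600:
  stratum Dept A: (1750/6600)²·3.37²/279 = 0.00286183
  stratum Dept B: (2400/6600)²·6.96²/121 = 0.052938
  stratum Dept C: (2450/6600)²·3.28²/501 = 0.00295906
V_st = 0.0587589
V_srs = s²/n = 44.57/901 = 0.0494673
Relative efficiency = V_srs / V_st = 0.0494673/0.0587589 = 0.8419

RE ≈ 0.842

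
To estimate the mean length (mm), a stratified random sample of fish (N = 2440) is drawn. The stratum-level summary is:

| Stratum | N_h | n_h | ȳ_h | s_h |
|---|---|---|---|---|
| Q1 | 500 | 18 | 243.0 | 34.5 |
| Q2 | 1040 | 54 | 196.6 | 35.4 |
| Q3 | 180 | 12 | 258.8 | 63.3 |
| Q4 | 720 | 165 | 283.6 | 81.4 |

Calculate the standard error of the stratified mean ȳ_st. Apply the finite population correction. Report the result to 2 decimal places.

V̂(ȳ_st) = Σ W_h² (1 − n_h/N_h) s_h²/n_h, with W_h = N_h/N and N = 2440:
  stratum Q1: (500/2440)²·(1 − 18/500)·34.5²/18 = 2.67672
  stratum Q2: (1040/2440)²·(1 − 54/1040)·35.4²/54 = 3.99708
  stratum Q3: (180/2440)²·(1 − 12/180)·63.3²/12 = 1.69601
  stratum Q4: (720/2440)²·(1 − 165/720)·81.4²/165 = 2.69532
V̂(ȳ_st) = 11.0651
SE(ȳ_st) = √11.0651 = 3.32643

SE(ȳ_st) ≈ 3.33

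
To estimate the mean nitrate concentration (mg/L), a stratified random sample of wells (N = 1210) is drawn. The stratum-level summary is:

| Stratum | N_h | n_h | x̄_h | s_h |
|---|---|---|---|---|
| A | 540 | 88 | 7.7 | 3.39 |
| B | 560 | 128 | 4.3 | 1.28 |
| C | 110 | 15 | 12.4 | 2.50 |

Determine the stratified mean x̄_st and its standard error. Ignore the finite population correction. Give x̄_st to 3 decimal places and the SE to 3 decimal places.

x̄_st = Σ W_h x̄_h = (540·7.7 + 560·4.3 + 110·12.4)/1210 = 6.55372
V̂(x̄_st) = Σ W_h² s_h²/n_h, with W_h = N_h/N and N = 1210:
  stratum A: (540/1210)²·3.39²/88 = 0.0260096
  stratum B: (560/1210)²·1.28²/128 = 0.00274167
  stratum C: (110/1210)²·2.50²/15 = 0.00344353
V̂(x̄_st) = 0.0321948
SE(x̄_st) = √0.0321948 = 0.179429

x̄_st ≈ 6.554, SE ≈ 0.179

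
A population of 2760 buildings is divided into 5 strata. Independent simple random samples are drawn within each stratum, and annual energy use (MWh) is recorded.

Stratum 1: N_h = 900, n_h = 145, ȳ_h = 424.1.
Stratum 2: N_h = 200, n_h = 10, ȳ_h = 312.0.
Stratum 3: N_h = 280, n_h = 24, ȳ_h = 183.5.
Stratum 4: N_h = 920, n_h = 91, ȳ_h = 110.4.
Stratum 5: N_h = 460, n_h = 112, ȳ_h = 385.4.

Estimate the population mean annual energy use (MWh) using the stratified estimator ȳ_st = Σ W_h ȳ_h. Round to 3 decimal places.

N = Σ N_h = 2760. Stratum weights W_h = N_h/N.
ȳ_st = (900·424.1 + 200·312.0 + 280·183.5 + 920·110.4 + 460·385.4) / 2760 = 280.55145

ȳ_st ≈ 280.551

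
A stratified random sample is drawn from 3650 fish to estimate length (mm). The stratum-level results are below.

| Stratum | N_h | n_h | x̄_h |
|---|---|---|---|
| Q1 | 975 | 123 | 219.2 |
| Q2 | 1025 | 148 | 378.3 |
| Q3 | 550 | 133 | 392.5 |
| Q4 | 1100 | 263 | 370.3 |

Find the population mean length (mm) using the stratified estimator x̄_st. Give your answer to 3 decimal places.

N = Σ N_h = 3650. Stratum weights W_h = N_h/N.
x̄_st = (975·219.2 + 1025·378.3 + 550·392.5 + 1100·370.3) / 3650 = 335.52945

x̄_st ≈ 335.529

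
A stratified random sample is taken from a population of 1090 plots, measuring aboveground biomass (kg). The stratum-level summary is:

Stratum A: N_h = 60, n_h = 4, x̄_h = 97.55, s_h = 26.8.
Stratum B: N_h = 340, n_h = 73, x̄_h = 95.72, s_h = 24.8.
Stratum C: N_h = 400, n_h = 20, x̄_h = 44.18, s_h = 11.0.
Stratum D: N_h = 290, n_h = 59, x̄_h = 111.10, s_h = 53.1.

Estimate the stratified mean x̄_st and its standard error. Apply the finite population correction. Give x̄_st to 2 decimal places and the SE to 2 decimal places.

x̄_st ≈ 81.00, SE ≈ 2.15

x̄_st = Σ W_h x̄_h = (60·97.55 + 340·95.72 + 400·44.18 + 290·111.10)/1090 = 80.99890
V̂(x̄_st) = Σ W_h² (1 − n_h/N_h) s_h²/n_h, with W_h = N_h/N and N = 1090:
  stratum A: (60/1090)²·(1 − 4/60)·26.8²/4 = 0.507804
  stratum B: (340/1090)²·(1 − 73/340)·24.8²/73 = 0.643751
  stratum C: (400/1090)²·(1 − 20/400)·11.0²/20 = 0.774009
  stratum D: (290/1090)²·(1 − 59/290)·53.1²/59 = 2.6946
V̂(x̄_st) = 4.62016
SE(x̄_st) = √4.62016 = 2.14946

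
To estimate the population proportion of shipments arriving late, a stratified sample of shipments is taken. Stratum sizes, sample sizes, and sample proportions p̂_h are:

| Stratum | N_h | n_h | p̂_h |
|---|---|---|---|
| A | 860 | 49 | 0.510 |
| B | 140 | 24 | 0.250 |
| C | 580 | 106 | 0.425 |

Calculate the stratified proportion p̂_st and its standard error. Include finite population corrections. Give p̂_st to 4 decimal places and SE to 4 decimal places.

N = 1580; stratum weights W_h = N_h/N.
p̂_st = Σ W_h p̂_h = (860·0.510 + 140·0.250 + 580·0.425)/1580 = 0.45576
V̂(p̂_st) = Σ W_h² (1 − n_h/N_h) p̂_h(1−p̂_h)/(n_h−1):
  stratum A: (860/1580)²·(1 − 49/860)·0.510·0.490/48 = 0.00145456
  stratum B: (140/1580)²·(1 − 24/140)·0.250·0.750/23 = 5.30329e-05
  stratum C: (580/1580)²·(1 − 106/580)·0.425·0.575/105 = 0.000256307
V̂(p̂_st) = 0.00176389; SE = √V̂ = 0.0419987

p̂_st ≈ 0.4558, SE ≈ 0.0420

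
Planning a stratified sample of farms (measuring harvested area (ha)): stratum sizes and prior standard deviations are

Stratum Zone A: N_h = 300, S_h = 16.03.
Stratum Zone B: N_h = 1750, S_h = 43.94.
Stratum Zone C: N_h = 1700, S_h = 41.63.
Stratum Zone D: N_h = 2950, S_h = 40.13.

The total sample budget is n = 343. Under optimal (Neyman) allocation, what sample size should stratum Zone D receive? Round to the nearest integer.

150

Neyman allocation: n_h = n · N_h S_h / Σ N_i S_i, with n = 343.
  stratum Zone A: N_h·S_h = 300·16.03 = 4809.00
  stratum Zone B: N_h·S_h = 1750·43.94 = 76895.00
  stratum Zone C: N_h·S_h = 1700·41.63 = 70771.00
  stratum Zone D: N_h·S_h = 2950·40.13 = 118383.50
Σ N_h S_h = 270858.50
n for stratum Zone D = 343·118383.50/270858.50 = 149.914 → 150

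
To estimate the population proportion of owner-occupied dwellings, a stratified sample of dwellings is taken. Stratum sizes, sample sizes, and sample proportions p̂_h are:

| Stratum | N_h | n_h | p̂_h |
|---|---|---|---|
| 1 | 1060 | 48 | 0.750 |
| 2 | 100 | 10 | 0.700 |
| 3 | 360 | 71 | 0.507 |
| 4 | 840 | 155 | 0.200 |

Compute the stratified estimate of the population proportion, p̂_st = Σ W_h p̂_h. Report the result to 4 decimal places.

p̂_st ≈ 0.5151

N = 2360; stratum weights W_h = N_h/N.
p̂_st = Σ W_h p̂_h = (1060·0.750 + 100·0.700 + 360·0.507 + 840·0.200)/2360 = 0.51505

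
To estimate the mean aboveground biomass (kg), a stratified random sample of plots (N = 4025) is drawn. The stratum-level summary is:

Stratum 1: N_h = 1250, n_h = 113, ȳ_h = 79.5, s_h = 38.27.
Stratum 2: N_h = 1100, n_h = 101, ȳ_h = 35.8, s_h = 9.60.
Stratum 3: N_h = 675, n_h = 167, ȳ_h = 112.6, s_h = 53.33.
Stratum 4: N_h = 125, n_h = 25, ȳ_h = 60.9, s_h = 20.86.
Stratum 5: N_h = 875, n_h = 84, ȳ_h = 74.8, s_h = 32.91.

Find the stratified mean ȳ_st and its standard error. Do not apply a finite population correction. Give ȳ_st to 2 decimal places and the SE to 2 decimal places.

ȳ_st = Σ W_h ȳ_h = (1250·79.5 + 1100·35.8 + 675·112.6 + 125·60.9 + 875·74.8)/4025 = 71.50870
V̂(ȳ_st) = Σ W_h² s_h²/n_h, with W_h = N_h/N and N = 4025:
  stratum 1: (1250/4025)²·38.27²/113 = 1.25005
  stratum 2: (1100/4025)²·9.60²/101 = 0.0681514
  stratum 3: (675/4025)²·53.33²/167 = 0.478964
  stratum 4: (125/4025)²·20.86²/25 = 0.0167871
  stratum 5: (875/4025)²·32.91²/84 = 0.609342
V̂(ȳ_st) = 2.42329
SE(ȳ_st) = √2.42329 = 1.55669

ȳ_st ≈ 71.51, SE ≈ 1.56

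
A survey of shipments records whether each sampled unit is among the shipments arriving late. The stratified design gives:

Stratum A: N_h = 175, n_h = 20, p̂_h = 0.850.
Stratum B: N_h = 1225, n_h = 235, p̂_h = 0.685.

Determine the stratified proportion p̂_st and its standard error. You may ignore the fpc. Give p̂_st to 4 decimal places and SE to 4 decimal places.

p̂_st ≈ 0.7056, SE ≈ 0.0285

N = 1400; stratum weights W_h = N_h/N.
p̂_st = Σ W_h p̂_h = (175·0.850 + 1225·0.685)/1400 = 0.70563
V̂(p̂_st) = Σ W_h² p̂_h(1−p̂_h)/(n_h−1):
  stratum A: (175/1400)²·0.850·0.150/19 = 0.000104852
  stratum B: (1225/1400)²·0.685·0.315/234 = 0.000705995
V̂(p̂_st) = 0.000810847; SE = √V̂ = 0.0284754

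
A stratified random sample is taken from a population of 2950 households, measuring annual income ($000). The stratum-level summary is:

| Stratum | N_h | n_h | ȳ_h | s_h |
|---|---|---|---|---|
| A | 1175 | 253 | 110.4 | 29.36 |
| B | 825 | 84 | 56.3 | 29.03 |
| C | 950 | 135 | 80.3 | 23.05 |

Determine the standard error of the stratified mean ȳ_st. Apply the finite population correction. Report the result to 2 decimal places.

SE(ȳ_st) ≈ 1.22

V̂(ȳ_st) = Σ W_h² (1 − n_h/N_h) s_h²/n_h, with W_h = N_h/N and N = 2950:
  stratum A: (1175/2950)²·(1 − 253/1175)·29.36²/253 = 0.424147
  stratum B: (825/2950)²·(1 − 84/825)·29.03²/84 = 0.704763
  stratum C: (950/2950)²·(1 − 135/950)·23.05²/135 = 0.350143
V̂(ȳ_st) = 1.47905
SE(ȳ_st) = √1.47905 = 1.21616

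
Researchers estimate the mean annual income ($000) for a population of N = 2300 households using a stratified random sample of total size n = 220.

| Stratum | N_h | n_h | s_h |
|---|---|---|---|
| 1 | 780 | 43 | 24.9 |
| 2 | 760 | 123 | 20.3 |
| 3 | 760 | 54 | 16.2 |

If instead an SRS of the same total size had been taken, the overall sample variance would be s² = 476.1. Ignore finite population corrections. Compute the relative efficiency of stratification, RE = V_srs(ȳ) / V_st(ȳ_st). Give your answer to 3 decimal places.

RE ≈ 0.847

V̂(ȳ_st) = Σ W_h² s_h²/n_h, with W_h = N_h/N and N = 2300:
  stratum 1: (780/2300)²·24.9²/43 = 1.6583
  stratum 2: (760/2300)²·20.3²/123 = 0.365812
  stratum 3: (760/2300)²·16.2²/54 = 0.53065
V_st = 2.55476
V_srs = s²/n = 476.1/220 = 2.16409
Relative efficiency = V_srs / V_st = 2.16409/2.55476 = 0.8471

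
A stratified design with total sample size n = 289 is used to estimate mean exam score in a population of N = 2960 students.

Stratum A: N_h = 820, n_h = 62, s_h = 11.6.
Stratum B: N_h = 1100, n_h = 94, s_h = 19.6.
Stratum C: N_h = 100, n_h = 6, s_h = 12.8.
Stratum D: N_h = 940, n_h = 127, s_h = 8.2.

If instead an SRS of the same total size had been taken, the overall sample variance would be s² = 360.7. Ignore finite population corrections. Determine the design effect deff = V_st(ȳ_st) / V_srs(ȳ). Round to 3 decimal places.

deff ≈ 0.653

V̂(ȳ_st) = Σ W_h² s_h²/n_h, with W_h = N_h/N and N = 2960:
  stratum A: (820/2960)²·11.6²/62 = 0.166559
  stratum B: (1100/2960)²·19.6²/94 = 0.564399
  stratum C: (100/2960)²·12.8²/6 = 0.0311663
  stratum D: (940/2960)²·8.2²/127 = 0.0533945
V_st = 0.815519
V_srs = s²/n = 360.7/289 = 1.2481
deff = V_st / V_srs = 0.815519/1.2481 = 0.6534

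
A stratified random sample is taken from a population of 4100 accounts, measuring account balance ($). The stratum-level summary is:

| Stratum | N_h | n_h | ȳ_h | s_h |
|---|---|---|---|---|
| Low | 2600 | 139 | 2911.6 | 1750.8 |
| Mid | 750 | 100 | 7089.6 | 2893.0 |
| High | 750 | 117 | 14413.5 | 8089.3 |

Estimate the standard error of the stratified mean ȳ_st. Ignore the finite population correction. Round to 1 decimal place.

SE(ȳ_st) ≈ 174.3

V̂(ȳ_st) = Σ W_h² s_h²/n_h, with W_h = N_h/N and N = 4100:
  stratum Low: (2600/4100)²·1750.8²/139 = 8868.24
  stratum Mid: (750/4100)²·2893.0²/100 = 2800.6
  stratum High: (750/4100)²·8089.3²/117 = 18715
V̂(ȳ_st) = 30383.9
SE(ȳ_st) = √30383.9 = 174.31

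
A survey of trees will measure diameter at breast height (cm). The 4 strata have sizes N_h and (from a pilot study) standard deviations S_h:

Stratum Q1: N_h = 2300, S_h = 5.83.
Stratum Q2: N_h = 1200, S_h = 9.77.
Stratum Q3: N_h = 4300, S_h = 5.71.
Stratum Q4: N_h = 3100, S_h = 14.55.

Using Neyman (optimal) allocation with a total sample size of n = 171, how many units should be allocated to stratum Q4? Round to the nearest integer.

81

Neyman allocation: n_h = n · N_h S_h / Σ N_i S_i, with n = 171.
  stratum Q1: N_h·S_h = 2300·5.83 = 13409.00
  stratum Q2: N_h·S_h = 1200·9.77 = 11724.00
  stratum Q3: N_h·S_h = 4300·5.71 = 24553.00
  stratum Q4: N_h·S_h = 3100·14.55 = 45105.00
Σ N_h S_h = 94791.00
n for stratum Q4 = 171·45105.00/94791.00 = 81.368 → 81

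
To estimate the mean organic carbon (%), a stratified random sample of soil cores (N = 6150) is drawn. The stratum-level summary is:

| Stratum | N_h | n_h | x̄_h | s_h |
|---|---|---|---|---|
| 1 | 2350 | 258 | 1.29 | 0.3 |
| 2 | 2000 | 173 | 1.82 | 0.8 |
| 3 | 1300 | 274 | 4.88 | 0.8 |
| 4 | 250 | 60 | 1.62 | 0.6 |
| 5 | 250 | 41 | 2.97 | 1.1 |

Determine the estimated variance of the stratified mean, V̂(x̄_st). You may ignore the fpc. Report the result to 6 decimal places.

V̂(x̄_st) = Σ W_h² s_h²/n_h, with W_h = N_h/N and N = 6150:
  stratum 1: (2350/6150)²·0.3²/258 = 5.09341e-05
  stratum 2: (2000/6150)²·0.8²/173 = 0.00039124
  stratum 3: (1300/6150)²·0.8²/274 = 0.000104368
  stratum 4: (250/6150)²·0.6²/60 = 9.91473e-06
  stratum 5: (250/6150)²·1.1²/41 = 4.87676e-05
V̂(x̄_st) = 0.000605224

V̂(x̄_st) ≈ 0.000605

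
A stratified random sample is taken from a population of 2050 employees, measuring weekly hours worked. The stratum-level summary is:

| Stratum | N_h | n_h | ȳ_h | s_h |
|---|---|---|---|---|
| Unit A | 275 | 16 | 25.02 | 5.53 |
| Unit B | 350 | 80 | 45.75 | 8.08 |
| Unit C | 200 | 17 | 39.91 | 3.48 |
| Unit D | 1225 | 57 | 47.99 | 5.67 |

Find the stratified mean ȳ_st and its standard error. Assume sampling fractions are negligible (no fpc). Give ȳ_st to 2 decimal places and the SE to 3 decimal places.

ȳ_st ≈ 43.74, SE ≈ 0.516

ȳ_st = Σ W_h ȳ_h = (275·25.02 + 350·45.75 + 200·39.91 + 1225·47.99)/2050 = 43.73793
V̂(ȳ_st) = Σ W_h² s_h²/n_h, with W_h = N_h/N and N = 2050:
  stratum Unit A: (275/2050)²·5.53²/16 = 0.0343944
  stratum Unit B: (350/2050)²·8.08²/80 = 0.0237882
  stratum Unit C: (200/2050)²·3.48²/17 = 0.0067805
  stratum Unit D: (1225/2050)²·5.67²/57 = 0.201398
V̂(ȳ_st) = 0.266361
SE(ȳ_st) = √0.266361 = 0.516102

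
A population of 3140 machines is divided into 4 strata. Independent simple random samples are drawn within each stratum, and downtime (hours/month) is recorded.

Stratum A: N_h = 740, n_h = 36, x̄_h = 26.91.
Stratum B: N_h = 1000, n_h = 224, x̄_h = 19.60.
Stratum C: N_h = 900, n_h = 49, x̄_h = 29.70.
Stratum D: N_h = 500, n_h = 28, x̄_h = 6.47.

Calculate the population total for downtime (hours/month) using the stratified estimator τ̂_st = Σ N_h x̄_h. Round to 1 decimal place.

τ̂_st ≈ 69478.4

τ̂_st = Σ N_h x̄_h = 740·26.91 + 1000·19.60 + 900·29.70 + 500·6.47 = 69478.4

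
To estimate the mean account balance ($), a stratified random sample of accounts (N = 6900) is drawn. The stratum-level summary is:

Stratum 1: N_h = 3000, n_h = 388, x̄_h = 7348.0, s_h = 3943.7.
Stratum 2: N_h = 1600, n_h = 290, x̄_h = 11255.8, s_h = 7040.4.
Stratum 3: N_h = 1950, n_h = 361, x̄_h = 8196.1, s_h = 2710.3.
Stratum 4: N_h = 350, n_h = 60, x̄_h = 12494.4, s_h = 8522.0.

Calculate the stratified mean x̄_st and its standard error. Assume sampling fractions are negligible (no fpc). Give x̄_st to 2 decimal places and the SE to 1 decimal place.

x̄_st ≈ 8754.89, SE ≈ 146.7

x̄_st = Σ W_h x̄_h = (3000·7348.0 + 1600·11255.8 + 1950·8196.1 + 350·12494.4)/6900 = 8754.88623
V̂(x̄_st) = Σ W_h² s_h²/n_h, with W_h = N_h/N and N = 6900:
  stratum 1: (3000/6900)²·3943.7²/388 = 7577.4
  stratum 2: (1600/6900)²·7040.4²/290 = 9190.49
  stratum 3: (1950/6900)²·2710.3²/361 = 1625.17
  stratum 4: (350/6900)²·8522.0²/60 = 3114.37
V̂(x̄_st) = 21507.4
SE(x̄_st) = √21507.4 = 146.654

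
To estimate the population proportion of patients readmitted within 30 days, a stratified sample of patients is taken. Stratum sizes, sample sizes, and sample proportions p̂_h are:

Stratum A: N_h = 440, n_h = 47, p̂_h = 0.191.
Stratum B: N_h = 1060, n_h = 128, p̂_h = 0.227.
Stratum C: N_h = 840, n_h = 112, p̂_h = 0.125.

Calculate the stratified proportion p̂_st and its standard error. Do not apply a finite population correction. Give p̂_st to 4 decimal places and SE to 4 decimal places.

p̂_st ≈ 0.1836, SE ≈ 0.0230

N = 2340; stratum weights W_h = N_h/N.
p̂_st = Σ W_h p̂_h = (440·0.191 + 1060·0.227 + 840·0.125)/2340 = 0.18362
V̂(p̂_st) = Σ W_h² p̂_h(1−p̂_h)/(n_h−1):
  stratum A: (440/2340)²·0.191·0.809/46 = 0.000118768
  stratum B: (1060/2340)²·0.227·0.773/127 = 0.000283519
  stratum C: (840/2340)²·0.125·0.875/111 = 0.000126976
V̂(p̂_st) = 0.000529262; SE = √V̂ = 0.0230057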